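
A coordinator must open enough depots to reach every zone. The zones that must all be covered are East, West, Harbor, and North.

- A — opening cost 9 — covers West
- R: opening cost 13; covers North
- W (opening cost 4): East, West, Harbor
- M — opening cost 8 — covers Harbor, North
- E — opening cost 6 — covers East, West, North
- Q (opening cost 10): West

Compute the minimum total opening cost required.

This is an integer covering problem.
Choose W and E: together they cover East, West, Harbor, North — every zone.
Total opening cost: 4 + 6 = 10.

10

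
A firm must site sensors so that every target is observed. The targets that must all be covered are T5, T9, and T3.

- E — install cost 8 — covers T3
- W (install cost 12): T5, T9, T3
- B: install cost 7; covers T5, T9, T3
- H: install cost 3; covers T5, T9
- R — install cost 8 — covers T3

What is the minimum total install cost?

7

The greedy cost-per-new-target heuristic would pick H and B for 10, but a cheaper cover exists.
B alone covers T5, T9, T3 — every target.
Total install cost: 7.
No cover costs less than 7.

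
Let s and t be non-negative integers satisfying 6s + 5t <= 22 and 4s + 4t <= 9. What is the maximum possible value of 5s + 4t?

10

(s,t)=(2,0): 6·2+5·0=12≤22, 4·2+4·0=8≤9, objective 10.
(s,t)=(1,1): 6·1+5·1=11≤22, 4·1+4·1=8≤9, objective 9.
(s,t)=(1,0): 6·1+5·0=6≤22, 4·1+4·0=4≤9, objective 5.
No feasible integer point exceeds 10.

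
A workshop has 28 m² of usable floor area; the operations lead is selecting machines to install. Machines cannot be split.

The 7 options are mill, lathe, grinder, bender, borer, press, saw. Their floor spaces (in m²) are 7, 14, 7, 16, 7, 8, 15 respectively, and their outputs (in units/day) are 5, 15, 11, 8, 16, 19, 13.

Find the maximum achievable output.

46

This is a 0-1 knapsack instance.
Allowing fractional choices, the relaxed optimum would be about 52.4, but machines are indivisible.
grinder + borer + press: floor space 7 + 7 + 8 = 22 ≤ 28, output 11 + 16 + 19 = 46.
lathe + grinder + borer: floor space 14 + 7 + 7 = 28 ≤ 28, output 15 + 11 + 16 = 42.
mill + borer + press: floor space 7 + 7 + 8 = 22 ≤ 28, output 5 + 16 + 19 = 40.
Best is grinder, borer, and press with total output 46.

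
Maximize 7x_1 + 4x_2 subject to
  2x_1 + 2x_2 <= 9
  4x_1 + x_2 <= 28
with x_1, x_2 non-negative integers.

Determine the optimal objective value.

28

(x_1,x_2)=(4,0): 2·4+2·0=8≤9, 4·4+1·0=16≤28, objective 28.
(x_1,x_2)=(3,1): 2·3+2·1=8≤9, 4·3+1·1=13≤28, objective 25.
(x_1,x_2)=(3,0): 2·3+2·0=6≤9, 4·3+1·0=12≤28, objective 21.
Maximum is 28 at (x_1,x_2)=(4,0).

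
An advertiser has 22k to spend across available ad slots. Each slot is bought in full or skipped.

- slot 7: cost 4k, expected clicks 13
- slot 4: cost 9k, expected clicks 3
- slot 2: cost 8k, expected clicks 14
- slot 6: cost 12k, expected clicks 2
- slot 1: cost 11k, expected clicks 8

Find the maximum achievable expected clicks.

slot 7 + slot 4 + slot 2: cost 4 + 9 + 8 = 21 ≤ 22, expected clicks 13 + 3 + 14 = 30.
slot 7 + slot 2: cost 4 + 8 = 12 ≤ 22, expected clicks 13 + 14 = 27.
Best is slot 7, slot 4, and slot 2 with total expected clicks 30.

30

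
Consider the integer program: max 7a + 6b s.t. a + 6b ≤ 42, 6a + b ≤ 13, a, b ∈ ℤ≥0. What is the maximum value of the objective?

The continuous relaxation peaks at (1.03, 6.83) with value 48.17; rounding to a feasible lattice point costs some objective.
(a,b)=(1,6): 1·1+6·6=37≤42, 6·1+1·6=12≤13, objective 43.
(a,b)=(0,7): 1·0+6·7=42≤42, 6·0+1·7=7≤13, objective 42.
No feasible integer point exceeds 43.

43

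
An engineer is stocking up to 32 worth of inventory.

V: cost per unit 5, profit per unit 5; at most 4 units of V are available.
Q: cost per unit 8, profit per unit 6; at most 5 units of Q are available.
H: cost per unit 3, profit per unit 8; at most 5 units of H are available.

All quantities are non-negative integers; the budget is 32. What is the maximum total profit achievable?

H has the best ratio (8/3); taking only H gives at most 5×8 = 40 (stopped by the supply cap of 5).
Mixing does better — 3×V and 5×H: cost 30 ≤ 32, profit 3·5 + 5·8 = 55.

55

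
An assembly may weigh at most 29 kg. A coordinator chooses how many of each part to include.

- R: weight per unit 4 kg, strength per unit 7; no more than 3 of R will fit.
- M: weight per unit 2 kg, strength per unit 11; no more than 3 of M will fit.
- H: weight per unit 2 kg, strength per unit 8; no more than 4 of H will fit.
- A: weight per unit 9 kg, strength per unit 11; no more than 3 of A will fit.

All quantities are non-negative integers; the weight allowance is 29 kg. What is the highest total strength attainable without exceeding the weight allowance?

86

This is a bounded integer knapsack.
1×R, 3×M, 4×H, and 1×A: weight 27 ≤ 29, strength 1·7 + 3·11 + 4·8 + 1·11 = 83.
3×R, 3×M, and 4×H: weight 26 ≤ 29, strength 3·7 + 3·11 + 4·8 = 86.
Best is 86.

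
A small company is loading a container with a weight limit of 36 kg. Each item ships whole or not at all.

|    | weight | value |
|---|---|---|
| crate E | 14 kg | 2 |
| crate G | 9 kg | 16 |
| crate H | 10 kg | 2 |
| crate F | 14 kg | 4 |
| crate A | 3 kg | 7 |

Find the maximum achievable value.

29

crate G + crate H + crate F + crate A: weight 9 + 10 + 14 + 3 = 36 ≤ 36, value 16 + 2 + 4 + 7 = 29.
crate G + crate F + crate A: weight 9 + 14 + 3 = 26 ≤ 36, value 16 + 4 + 7 = 27.
Best is crate G, crate H, crate F, and crate A with total value 29.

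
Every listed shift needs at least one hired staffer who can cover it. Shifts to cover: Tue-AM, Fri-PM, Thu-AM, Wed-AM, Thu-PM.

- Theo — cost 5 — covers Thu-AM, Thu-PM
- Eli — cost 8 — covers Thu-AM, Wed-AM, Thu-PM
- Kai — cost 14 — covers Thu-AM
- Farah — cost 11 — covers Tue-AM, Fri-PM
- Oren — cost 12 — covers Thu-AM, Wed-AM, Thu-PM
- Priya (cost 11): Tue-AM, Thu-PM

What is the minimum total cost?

Choose Eli and Farah: together they cover Tue-AM, Fri-PM, Thu-AM, Wed-AM, Thu-PM — every shift.
Total cost: 8 + 11 = 19.

19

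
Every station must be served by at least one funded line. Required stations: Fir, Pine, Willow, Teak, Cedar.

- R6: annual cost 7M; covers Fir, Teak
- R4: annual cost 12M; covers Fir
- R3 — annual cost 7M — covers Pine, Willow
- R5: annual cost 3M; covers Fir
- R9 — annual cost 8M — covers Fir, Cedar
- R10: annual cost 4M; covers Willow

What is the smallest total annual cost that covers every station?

22

Choose R6, R3, and R9: together they cover Fir, Pine, Willow, Teak, Cedar — every station.
Total annual cost: 7 + 7 + 8 = 22.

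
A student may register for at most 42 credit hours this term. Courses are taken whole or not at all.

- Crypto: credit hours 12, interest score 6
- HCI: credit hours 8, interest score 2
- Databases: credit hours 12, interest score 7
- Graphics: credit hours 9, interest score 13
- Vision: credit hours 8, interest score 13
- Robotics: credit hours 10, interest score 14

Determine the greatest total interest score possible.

47

This is a 0-1 knapsack instance.
Take Databases, Graphics, Vision, and Robotics: credit hours 12 + 9 + 8 + 10 = 39 ≤ 42, interest score 7 + 13 + 13 + 14 = 47.
No other feasible combination does better.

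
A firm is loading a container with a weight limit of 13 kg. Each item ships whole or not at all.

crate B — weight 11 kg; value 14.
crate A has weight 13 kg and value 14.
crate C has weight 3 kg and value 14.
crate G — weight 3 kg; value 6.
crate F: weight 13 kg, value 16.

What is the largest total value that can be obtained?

20

Take crate C and crate G: weight 3 + 3 = 6 ≤ 13, value 14 + 6 = 20.
No other feasible combination does better.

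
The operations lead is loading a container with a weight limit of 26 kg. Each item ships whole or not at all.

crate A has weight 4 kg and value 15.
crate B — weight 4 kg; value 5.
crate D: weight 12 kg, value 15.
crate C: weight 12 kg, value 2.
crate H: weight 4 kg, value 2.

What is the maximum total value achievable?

37

Treat it as a binary knapsack problem.
Take crate A, crate B, crate D, and crate H: weight 4 + 4 + 12 + 4 = 24 ≤ 26, value 15 + 5 + 15 + 2 = 37.
No other feasible combination does better.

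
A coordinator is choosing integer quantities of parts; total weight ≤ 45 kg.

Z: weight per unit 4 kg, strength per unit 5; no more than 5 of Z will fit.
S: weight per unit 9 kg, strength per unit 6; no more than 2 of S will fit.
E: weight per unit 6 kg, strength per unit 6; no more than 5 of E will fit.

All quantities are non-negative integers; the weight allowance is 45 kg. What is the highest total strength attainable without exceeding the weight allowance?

49

Z has the best ratio (5/4); taking only Z gives at most 5×5 = 25 (stopped by the supply cap of 5).
Mixing does better — 5×Z and 4×E: weight 44 ≤ 45, strength 5·5 + 4·6 = 49.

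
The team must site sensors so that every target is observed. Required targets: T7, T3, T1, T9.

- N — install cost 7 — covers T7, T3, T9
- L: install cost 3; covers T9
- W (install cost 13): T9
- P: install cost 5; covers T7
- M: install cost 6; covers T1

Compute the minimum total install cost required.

Choose N and M: together they cover T7, T3, T1, T9 — every target.
Total install cost: 7 + 6 = 13.

13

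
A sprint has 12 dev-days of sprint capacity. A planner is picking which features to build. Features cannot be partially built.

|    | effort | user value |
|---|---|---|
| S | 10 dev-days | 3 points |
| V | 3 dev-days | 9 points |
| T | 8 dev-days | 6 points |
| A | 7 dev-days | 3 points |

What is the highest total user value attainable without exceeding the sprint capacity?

15

This is an integer program with binary decision variables.
Allowing fractional choices, the relaxed optimum would be about 15.4, but features are indivisible.
V + A: effort 3 + 7 = 10 ≤ 12, user value 9 + 3 = 12.
V + T: effort 3 + 8 = 11 ≤ 12, user value 9 + 6 = 15.
V: effort 3 ≤ 12, user value 9.
Best is V and T with total user value 15.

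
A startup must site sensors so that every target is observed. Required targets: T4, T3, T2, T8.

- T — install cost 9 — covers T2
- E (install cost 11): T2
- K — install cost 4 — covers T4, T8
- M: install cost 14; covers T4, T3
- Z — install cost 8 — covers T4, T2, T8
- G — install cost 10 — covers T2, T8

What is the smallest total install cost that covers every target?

22

This is an integer covering problem.
The greedy cost-per-new-target heuristic would pick K, Z, and M for 26, but a cheaper cover exists.
Choose M and Z: together they cover T4, T3, T2, T8 — every target.
Total install cost: 14 + 8 = 22.
No cover costs less than 22.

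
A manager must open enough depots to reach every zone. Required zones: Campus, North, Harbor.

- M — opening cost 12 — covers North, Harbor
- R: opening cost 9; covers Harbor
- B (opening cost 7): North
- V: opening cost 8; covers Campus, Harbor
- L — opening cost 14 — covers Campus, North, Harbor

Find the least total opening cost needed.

14

This is an integer covering problem.
The greedy cost-per-new-zone heuristic would pick V and B for 15, but a cheaper cover exists.
L alone covers Campus, North, Harbor — every zone.
Total opening cost: 14.
No cover costs less than 14.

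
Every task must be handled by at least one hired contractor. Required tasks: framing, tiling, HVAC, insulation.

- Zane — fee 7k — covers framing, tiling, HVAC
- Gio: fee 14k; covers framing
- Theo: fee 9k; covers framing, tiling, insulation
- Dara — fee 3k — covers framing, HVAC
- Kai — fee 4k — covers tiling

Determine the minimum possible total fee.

The greedy cost-per-new-task heuristic would pick Dara, Kai, and Theo for 16, but a cheaper cover exists.
Choose Theo and Dara: together they cover framing, tiling, HVAC, insulation — every task.
Total fee: 9 + 3 = 12.
No cover costs less than 12.

12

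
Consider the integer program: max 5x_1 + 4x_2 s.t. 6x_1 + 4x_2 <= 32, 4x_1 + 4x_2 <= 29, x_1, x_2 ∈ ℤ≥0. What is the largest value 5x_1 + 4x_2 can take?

30

The continuous relaxation peaks at (1.5, 5.75) with value 30.50; rounding to a feasible lattice point costs some objective.
(x_1,x_2)=(2,5) is feasible, giving 30.
(x_1,x_2)=(1,6) is feasible, giving 29.
The best lattice point is (2,5), giving 30.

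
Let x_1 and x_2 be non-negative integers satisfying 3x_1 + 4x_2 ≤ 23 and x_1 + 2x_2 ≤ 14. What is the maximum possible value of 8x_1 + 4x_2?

Relaxing integrality, the LP optimum is 61.33 at (x_1,x_2) = (7.67, 0), which is not an integer point.
(x_1,x_2)=(7,0) is feasible, giving 56.
(x_1,x_2)=(6,1) is feasible, giving 52.
Maximum is 56 at (x_1,x_2)=(7,0).

56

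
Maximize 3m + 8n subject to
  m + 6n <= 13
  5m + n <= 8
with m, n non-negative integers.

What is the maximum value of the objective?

19

Relaxing integrality, the LP optimum is 19.34 at (m,n) = (1.21, 1.97), which is not an integer point.
(m,n)=(1,2): 1·1+6·2=13≤13, 5·1+1·2=7≤8, objective 19.
(m,n)=(0,2): 1·0+6·2=12≤13, 5·0+1·2=2≤8, objective 16.
(m,n)=(1,1): 1·1+6·1=7≤13, 5·1+1·1=6≤8, objective 11.
The best lattice point is (1,2), giving 19.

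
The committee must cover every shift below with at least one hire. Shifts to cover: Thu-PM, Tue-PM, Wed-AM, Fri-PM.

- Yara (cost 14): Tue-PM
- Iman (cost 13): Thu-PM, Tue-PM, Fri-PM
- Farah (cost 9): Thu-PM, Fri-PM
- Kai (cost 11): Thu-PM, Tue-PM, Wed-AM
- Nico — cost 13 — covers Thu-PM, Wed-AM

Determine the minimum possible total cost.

This is a weighted set-cover instance.
Choose Farah and Kai: together they cover Thu-PM, Tue-PM, Wed-AM, Fri-PM — every shift.
Total cost: 9 + 11 = 20.
No cover costs less than 20.

20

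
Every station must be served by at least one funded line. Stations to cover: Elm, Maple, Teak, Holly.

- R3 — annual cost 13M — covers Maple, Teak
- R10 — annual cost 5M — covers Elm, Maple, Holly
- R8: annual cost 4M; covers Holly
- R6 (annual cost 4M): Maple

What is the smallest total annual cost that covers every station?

18

Choose R3 and R10: together they cover Elm, Maple, Teak, Holly — every station.
Total annual cost: 13 + 5 = 18.
No cover costs less than 18.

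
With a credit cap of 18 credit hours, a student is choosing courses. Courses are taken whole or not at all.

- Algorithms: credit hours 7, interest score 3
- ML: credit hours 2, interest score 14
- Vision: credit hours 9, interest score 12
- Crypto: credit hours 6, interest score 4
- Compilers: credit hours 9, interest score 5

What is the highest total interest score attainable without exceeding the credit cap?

Take ML, Vision, and Crypto: credit hours 2 + 9 + 6 = 17 ≤ 18, interest score 14 + 12 + 4 = 30.
No other feasible combination does better.

30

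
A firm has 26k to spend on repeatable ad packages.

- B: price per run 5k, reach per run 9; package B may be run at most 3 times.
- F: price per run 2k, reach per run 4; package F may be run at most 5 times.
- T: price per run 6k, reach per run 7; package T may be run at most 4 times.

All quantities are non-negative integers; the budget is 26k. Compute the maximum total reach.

F has the best ratio (4/2); taking only F gives at most 5×4 = 20 (stopped by the supply cap of 5).
Mixing does better — 3×B and 5×F: price 25 ≤ 26, reach 3·9 + 5·4 = 47.

47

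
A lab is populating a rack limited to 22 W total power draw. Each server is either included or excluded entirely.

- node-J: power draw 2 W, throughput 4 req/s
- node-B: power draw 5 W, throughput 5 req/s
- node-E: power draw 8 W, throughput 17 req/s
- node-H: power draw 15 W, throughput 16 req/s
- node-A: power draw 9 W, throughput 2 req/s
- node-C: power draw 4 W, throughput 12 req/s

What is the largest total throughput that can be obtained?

node-J + node-B + node-E + node-C: power draw 2 + 5 + 8 + 4 = 19 ≤ 22, throughput 4 + 5 + 17 + 12 = 38.
node-J + node-E + node-C: power draw 2 + 8 + 4 = 14 ≤ 22, throughput 4 + 17 + 12 = 33.
node-B + node-E + node-C: power draw 5 + 8 + 4 = 17 ≤ 22, throughput 5 + 17 + 12 = 34.
Best is node-J, node-B, node-E, and node-C with total throughput 38.

38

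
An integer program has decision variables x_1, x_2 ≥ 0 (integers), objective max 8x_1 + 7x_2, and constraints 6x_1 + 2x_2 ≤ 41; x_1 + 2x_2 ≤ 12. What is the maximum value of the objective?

62

(x_1,x_2)=(6,2) is feasible, giving 62.
(x_1,x_2)=(5,3) is feasible, giving 61.
No feasible integer point exceeds 62.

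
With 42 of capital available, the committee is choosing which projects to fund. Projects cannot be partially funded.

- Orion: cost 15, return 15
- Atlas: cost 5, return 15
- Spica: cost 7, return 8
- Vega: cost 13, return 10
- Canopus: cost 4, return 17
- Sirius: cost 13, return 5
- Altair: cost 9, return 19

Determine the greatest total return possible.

Take Orion, Atlas, Spica, Canopus, and Altair: cost 15 + 5 + 7 + 4 + 9 = 40 ≤ 42, return 15 + 15 + 8 + 17 + 19 = 74.
No other feasible combination does better.

74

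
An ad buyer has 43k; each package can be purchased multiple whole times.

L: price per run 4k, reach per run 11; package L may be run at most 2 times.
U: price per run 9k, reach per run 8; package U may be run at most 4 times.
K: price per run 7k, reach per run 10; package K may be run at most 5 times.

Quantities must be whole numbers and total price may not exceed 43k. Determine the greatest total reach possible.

This is a bounded integer knapsack.
L has the best ratio (11/4); taking only L gives at most 2×11 = 22 (stopped by the supply cap of 2).
Mixing does better — 2×L and 5×K: price 43 ≤ 43, reach 2·11 + 5·10 = 72.

72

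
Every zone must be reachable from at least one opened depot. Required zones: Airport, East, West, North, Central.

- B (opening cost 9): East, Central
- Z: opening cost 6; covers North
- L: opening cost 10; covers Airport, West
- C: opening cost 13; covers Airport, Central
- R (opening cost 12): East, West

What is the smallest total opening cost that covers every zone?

Choose B, Z, and L: together they cover Airport, East, West, North, Central — every zone.
Total opening cost: 9 + 6 + 10 = 25.
No cover costs less than 25.

25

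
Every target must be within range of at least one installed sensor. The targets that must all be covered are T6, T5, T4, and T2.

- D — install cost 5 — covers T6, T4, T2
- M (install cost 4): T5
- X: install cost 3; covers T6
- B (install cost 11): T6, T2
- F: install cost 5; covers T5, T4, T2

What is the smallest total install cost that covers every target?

This is an integer covering problem.
Choose X and F: together they cover T6, T5, T4, T2 — every target.
Total install cost: 3 + 5 = 8.

8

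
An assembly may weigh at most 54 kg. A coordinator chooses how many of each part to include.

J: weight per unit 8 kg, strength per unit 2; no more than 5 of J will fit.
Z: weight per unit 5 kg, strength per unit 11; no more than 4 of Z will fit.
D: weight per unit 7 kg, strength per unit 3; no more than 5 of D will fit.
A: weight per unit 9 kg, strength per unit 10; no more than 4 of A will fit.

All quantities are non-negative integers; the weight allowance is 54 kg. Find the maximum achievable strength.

77

Take 4×Z, 1×D, and 3×A: weight 54 ≤ 54, strength 4·11 + 1·3 + 3·10 = 77.
Z has the best ratio (11/5) and is taken to its limit of 4; remaining capacity is filled optimally with the others.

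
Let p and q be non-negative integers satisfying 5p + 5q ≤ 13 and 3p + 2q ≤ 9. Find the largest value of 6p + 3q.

12

Relaxing integrality, the LP optimum is 15.60 at (p,q) = (2.6, 0), which is not an integer point.
(p,q)=(2,0) is feasible, giving 12.
(p,q)=(1,1) is feasible, giving 9.
(p,q)=(1,0) is feasible, giving 6.
The best lattice point is (2,0), giving 12.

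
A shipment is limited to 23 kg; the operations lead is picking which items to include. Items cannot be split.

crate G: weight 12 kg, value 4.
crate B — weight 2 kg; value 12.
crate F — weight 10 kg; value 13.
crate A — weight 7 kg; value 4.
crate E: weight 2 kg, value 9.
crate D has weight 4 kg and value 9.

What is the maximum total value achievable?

43

Allowing fractional choices, the relaxed optimum would be about 45.9, but items are indivisible.
crate B + crate F + crate E + crate D: weight 2 + 10 + 2 + 4 = 18 ≤ 23, value 12 + 13 + 9 + 9 = 43.
crate B + crate F + crate A + crate D: weight 2 + 10 + 7 + 4 = 23 ≤ 23, value 12 + 13 + 4 + 9 = 38.
crate B + crate F + crate A + crate E: weight 2 + 10 + 7 + 2 = 21 ≤ 23, value 12 + 13 + 4 + 9 = 38.
Best is crate B, crate F, crate E, and crate D with total value 43.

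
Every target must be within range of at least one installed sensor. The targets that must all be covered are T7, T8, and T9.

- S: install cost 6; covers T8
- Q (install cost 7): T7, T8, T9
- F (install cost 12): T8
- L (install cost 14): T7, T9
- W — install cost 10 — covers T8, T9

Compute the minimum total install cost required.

7

This is a weighted set-cover instance.
Q alone covers T7, T8, T9 — every target.
Total install cost: 7.
No cover costs less than 7.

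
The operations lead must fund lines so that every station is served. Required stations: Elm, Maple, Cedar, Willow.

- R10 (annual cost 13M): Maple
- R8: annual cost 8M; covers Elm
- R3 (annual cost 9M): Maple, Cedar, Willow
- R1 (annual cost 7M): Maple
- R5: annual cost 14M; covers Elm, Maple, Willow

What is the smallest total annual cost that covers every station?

17

This is an integer covering problem.
Choose R8 and R3: together they cover Elm, Maple, Cedar, Willow — every station.
Total annual cost: 8 + 9 = 17.
No cover costs less than 17.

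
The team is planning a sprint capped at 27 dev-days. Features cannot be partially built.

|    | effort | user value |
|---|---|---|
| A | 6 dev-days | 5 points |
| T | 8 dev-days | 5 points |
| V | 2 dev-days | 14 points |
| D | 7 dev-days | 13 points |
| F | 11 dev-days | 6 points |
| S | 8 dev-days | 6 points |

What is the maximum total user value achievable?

38

Allowing fractional choices, the relaxed optimum would be about 40.5, but features are indivisible.
T + V + D + S: effort 8 + 2 + 7 + 8 = 25 ≤ 27, user value 5 + 14 + 13 + 6 = 38.
A + V + D + S: effort 6 + 2 + 7 + 8 = 23 ≤ 27, user value 5 + 14 + 13 + 6 = 38.
A + V + D + F: effort 6 + 2 + 7 + 11 = 26 ≤ 27, user value 5 + 14 + 13 + 6 = 38.
The maximum user value is 38; one optimal choice is A, V, D, and S.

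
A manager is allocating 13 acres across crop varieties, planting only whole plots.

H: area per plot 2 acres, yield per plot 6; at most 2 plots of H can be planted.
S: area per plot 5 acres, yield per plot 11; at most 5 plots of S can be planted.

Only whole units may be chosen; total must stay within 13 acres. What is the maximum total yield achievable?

2×H and 1×S: area 9 ≤ 13, yield 2·6 + 1·11 = 23.
1×H and 2×S: area 12 ≤ 13, yield 1·6 + 2·11 = 28.
Best is 28.

28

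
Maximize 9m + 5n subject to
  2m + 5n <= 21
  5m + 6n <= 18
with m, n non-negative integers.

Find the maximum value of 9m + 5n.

27

Relaxing integrality, the LP optimum is 32.40 at (m,n) = (3.6, 0), which is not an integer point.
(m,n)=(3,0): 2·3+5·0=6≤21, 5·3+6·0=15≤18, objective 27.
(m,n)=(2,1): 2·2+5·1=9≤21, 5·2+6·1=16≤18, objective 23.
(m,n)=(2,0): 2·2+5·0=4≤21, 5·2+6·0=10≤18, objective 18.
No feasible integer point exceeds 27.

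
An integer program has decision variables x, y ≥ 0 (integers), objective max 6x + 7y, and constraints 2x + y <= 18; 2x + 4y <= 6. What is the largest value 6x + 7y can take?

18

(x,y)=(3,0): 2·3+1·0=6≤18, 2·3+4·0=6≤6, objective 18.
(x,y)=(2,0): 2·2+1·0=4≤18, 2·2+4·0=4≤6, objective 12.
The best lattice point is (3,0), giving 18.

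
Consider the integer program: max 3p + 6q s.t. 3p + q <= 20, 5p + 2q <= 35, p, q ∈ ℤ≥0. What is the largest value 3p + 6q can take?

The continuous relaxation peaks at (0, 17.5) with value 105.00; rounding to a feasible lattice point costs some objective.
(p,q)=(0,17): 3·0+1·17=17≤20, 5·0+2·17=34≤35, objective 102.
(p,q)=(0,16): 3·0+1·16=16≤20, 5·0+2·16=32≤35, objective 96.
The best lattice point is (0,17), giving 102.

102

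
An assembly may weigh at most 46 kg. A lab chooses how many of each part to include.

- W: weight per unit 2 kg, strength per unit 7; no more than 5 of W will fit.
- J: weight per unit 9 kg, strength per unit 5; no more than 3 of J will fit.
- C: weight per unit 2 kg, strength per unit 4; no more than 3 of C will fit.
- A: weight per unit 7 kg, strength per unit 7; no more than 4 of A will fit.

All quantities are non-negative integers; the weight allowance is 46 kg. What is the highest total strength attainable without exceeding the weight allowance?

75

Take 5×W, 3×C, and 4×A: weight 44 ≤ 46, strength 5·7 + 3·4 + 4·7 = 75.
W has the best ratio (7/2) and is taken to its limit of 5; remaining capacity is filled optimally with the others.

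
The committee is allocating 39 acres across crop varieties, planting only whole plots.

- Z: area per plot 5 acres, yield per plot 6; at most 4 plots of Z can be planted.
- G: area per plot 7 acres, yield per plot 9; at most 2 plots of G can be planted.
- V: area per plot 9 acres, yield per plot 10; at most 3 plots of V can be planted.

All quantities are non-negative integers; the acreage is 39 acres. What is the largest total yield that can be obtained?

46

G has the best ratio (9/7); taking only G gives at most 2×9 = 18 (stopped by the supply cap of 2).
Mixing does better — 3×Z, 2×G, and 1×V: area 38 ≤ 39, yield 3·6 + 2·9 + 1·10 = 46.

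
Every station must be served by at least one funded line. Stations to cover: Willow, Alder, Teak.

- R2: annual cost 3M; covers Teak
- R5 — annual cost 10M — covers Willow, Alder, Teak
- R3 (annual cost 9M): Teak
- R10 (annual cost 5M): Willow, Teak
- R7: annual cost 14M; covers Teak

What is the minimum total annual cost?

The greedy cost-per-new-station heuristic would pick R10 and R5 for 15, but a cheaper cover exists.
R5 alone covers Willow, Alder, Teak — every station.
Total annual cost: 10.
No cover costs less than 10.

10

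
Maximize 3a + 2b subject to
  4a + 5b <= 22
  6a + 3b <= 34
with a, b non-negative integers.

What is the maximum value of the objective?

15

(a,b)=(5,0) is feasible, giving 15.
(a,b)=(4,1) is feasible, giving 14.
No feasible integer point exceeds 15.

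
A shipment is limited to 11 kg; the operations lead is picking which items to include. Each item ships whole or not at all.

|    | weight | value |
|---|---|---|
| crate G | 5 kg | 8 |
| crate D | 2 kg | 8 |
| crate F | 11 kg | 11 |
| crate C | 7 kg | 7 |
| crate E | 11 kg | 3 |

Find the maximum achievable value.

16

crate G + crate D: weight 5 + 2 = 7 ≤ 11, value 8 + 8 = 16.
crate D + crate C: weight 2 + 7 = 9 ≤ 11, value 8 + 7 = 15.
Best is crate G and crate D with total value 16.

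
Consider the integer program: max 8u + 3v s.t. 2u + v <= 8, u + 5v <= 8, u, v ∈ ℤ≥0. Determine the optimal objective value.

32

(u,v)=(4,0): 2·4+1·0=8≤8, 1·4+5·0=4≤8, objective 32.
(u,v)=(3,1): 2·3+1·1=7≤8, 1·3+5·1=8≤8, objective 27.
(u,v)=(3,0): 2·3+1·0=6≤8, 1·3+5·0=3≤8, objective 24.
No feasible integer point exceeds 32.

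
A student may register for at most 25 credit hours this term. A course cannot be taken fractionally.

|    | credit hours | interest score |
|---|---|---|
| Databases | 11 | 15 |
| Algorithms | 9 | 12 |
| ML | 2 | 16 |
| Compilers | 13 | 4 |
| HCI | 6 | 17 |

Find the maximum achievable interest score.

Allowing fractional choices, the relaxed optimum would be about 56.0, but courses are indivisible.
Databases + ML + HCI: credit hours 11 + 2 + 6 = 19 ≤ 25, interest score 15 + 16 + 17 = 48.
Databases + Algorithms + ML: credit hours 11 + 9 + 2 = 22 ≤ 25, interest score 15 + 12 + 16 = 43.
Algorithms + ML + HCI: credit hours 9 + 2 + 6 = 17 ≤ 25, interest score 12 + 16 + 17 = 45.
Best is Databases, ML, and HCI with total interest score 48.

48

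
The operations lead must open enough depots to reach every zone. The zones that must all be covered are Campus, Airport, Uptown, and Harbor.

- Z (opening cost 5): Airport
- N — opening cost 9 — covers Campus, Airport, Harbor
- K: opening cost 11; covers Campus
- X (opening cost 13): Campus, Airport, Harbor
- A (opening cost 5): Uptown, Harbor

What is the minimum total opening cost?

14

Choose N and A: together they cover Campus, Airport, Uptown, Harbor — every zone.
Total opening cost: 9 + 5 = 14.
No cover costs less than 14.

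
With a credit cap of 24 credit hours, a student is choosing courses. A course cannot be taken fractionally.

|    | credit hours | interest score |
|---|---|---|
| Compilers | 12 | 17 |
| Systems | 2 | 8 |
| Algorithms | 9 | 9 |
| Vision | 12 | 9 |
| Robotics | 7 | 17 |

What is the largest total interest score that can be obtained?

42

This is a 0-1 knapsack instance.
Take Compilers, Systems, and Robotics: credit hours 12 + 2 + 7 = 21 ≤ 24, interest score 17 + 8 + 17 = 42.
No other feasible combination does better.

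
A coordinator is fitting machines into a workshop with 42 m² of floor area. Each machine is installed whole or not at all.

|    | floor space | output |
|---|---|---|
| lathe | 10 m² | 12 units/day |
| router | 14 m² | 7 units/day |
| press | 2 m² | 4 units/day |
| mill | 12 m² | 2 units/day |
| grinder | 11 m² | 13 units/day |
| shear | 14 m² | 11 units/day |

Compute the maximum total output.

Take lathe, press, grinder, and shear: floor space 10 + 2 + 11 + 14 = 37 ≤ 42, output 12 + 4 + 13 + 11 = 40.
No other feasible combination does better.

40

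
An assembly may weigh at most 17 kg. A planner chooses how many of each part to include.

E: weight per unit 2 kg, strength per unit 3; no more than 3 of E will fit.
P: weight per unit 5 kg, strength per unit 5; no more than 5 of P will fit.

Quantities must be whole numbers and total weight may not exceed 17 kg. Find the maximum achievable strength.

19

Take 3×E and 2×P: weight 16 ≤ 17, strength 3·3 + 2·5 = 19.
E has the best ratio (3/2) and is taken to its limit of 3; remaining capacity is filled optimally with the others.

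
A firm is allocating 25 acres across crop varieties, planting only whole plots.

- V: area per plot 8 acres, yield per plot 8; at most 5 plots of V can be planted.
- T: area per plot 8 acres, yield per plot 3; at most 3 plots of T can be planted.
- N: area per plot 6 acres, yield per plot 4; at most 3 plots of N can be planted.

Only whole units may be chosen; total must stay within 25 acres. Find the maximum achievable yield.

24

2×V and 1×N: area 22 ≤ 25, yield 2·8 + 1·4 = 20.
3×V: area 24 ≤ 25, yield 3·8 = 24.
Best is 24.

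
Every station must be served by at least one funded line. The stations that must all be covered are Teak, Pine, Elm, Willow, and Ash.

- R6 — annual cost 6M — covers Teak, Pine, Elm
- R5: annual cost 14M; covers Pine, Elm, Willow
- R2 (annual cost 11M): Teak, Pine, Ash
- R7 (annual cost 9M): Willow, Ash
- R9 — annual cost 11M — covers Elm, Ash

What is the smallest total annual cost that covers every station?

This is a weighted set-cover instance.
Choose R6 and R7: together they cover Teak, Pine, Elm, Willow, Ash — every station.
Total annual cost: 6 + 9 = 15.
No cover costs less than 15.

15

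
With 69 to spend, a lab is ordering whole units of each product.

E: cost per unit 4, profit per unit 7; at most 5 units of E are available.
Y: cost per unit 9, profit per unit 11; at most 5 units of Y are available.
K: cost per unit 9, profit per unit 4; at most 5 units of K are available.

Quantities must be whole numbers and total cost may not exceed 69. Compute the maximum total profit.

This is a bounded integer knapsack.
E has the best ratio (7/4); taking only E gives at most 5×7 = 35 (stopped by the supply cap of 5).
Mixing does better — 5×E and 5×Y: cost 65 ≤ 69, profit 5·7 + 5·11 = 90.

90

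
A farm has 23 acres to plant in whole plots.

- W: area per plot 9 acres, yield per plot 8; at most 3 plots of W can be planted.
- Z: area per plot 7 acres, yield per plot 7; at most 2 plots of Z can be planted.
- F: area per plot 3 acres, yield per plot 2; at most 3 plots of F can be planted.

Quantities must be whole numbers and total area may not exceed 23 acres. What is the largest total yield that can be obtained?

22

Take 1×W and 2×Z: area 23 ≤ 23, yield 1·8 + 2·7 = 22.
Z has the best ratio (7/7) and is taken to its limit of 2; remaining capacity is filled optimally with the others.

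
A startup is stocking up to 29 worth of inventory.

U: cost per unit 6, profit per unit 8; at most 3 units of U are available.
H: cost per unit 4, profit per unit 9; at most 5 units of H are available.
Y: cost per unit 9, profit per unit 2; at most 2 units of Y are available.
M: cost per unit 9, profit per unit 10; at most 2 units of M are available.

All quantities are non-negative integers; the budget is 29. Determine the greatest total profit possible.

H has the best ratio (9/4); taking only H gives at most 5×9 = 45 (stopped by the supply cap of 5).
Mixing does better — 5×H and 1×M: cost 29 ≤ 29, profit 5·9 + 1·10 = 55.

55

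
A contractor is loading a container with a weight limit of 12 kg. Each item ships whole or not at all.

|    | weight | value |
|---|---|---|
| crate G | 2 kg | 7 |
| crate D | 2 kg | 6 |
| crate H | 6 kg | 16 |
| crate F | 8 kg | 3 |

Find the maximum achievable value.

29

This is an integer program with binary decision variables.
crate G + crate D + crate H: weight 2 + 2 + 6 = 10 ≤ 12, value 7 + 6 + 16 = 29.
crate G + crate H: weight 2 + 6 = 8 ≤ 12, value 7 + 16 = 23.
Best is crate G, crate D, and crate H with total value 29.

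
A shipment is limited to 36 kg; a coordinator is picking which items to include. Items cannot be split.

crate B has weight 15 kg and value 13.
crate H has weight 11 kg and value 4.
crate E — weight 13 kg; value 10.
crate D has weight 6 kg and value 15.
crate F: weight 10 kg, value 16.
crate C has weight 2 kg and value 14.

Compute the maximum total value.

58

Take crate B, crate D, crate F, and crate C: weight 15 + 6 + 10 + 2 = 33 ≤ 36, value 13 + 15 + 16 + 14 = 58.
No other feasible combination does better.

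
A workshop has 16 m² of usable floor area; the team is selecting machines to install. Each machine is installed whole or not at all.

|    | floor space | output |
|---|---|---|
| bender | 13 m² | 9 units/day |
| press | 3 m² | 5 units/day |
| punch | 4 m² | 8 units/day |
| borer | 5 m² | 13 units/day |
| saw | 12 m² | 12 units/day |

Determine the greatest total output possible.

Allowing fractional choices, the relaxed optimum would be about 30.0, but machines are indivisible.
press + punch + borer: floor space 3 + 4 + 5 = 12 ≤ 16, output 5 + 8 + 13 = 26.
punch + saw: floor space 4 + 12 = 16 ≤ 16, output 8 + 12 = 20.
punch + borer: floor space 4 + 5 = 9 ≤ 16, output 8 + 13 = 21.
Best is press, punch, and borer with total output 26.

26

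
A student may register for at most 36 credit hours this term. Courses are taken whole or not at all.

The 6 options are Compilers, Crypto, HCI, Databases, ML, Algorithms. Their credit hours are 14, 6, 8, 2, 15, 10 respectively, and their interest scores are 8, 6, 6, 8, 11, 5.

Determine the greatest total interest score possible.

31

Take Crypto, HCI, Databases, and ML: credit hours 6 + 8 + 2 + 15 = 31 ≤ 36, interest score 6 + 6 + 8 + 11 = 31.
No other feasible combination does better.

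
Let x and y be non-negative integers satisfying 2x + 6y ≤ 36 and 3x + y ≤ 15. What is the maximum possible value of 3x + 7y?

44

The continuous relaxation peaks at (3.38, 4.88) with value 44.25; rounding to a feasible lattice point costs some objective.
(x,y)=(3,5): 2·3+6·5=36≤36, 3·3+1·5=14≤15, objective 44.
(x,y)=(2,5): 2·2+6·5=34≤36, 3·2+1·5=11≤15, objective 41.
(x,y)=(3,4): 2·3+6·4=30≤36, 3·3+1·4=13≤15, objective 37.
No feasible integer point exceeds 44.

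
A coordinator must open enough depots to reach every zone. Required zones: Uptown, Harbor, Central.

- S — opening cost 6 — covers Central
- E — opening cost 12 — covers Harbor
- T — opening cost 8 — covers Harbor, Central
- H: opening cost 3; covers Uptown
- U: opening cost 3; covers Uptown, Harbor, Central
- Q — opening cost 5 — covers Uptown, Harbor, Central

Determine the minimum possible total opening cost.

U alone covers Uptown, Harbor, Central — every zone.
Total opening cost: 3.
No cover costs less than 3.

3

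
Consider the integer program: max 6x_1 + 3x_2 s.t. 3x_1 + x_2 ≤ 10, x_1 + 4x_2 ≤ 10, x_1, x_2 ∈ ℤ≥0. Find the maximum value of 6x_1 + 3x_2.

21

(x_1,x_2)=(3,1) is feasible, giving 21.
(x_1,x_2)=(3,0) is feasible, giving 18.
(x_1,x_2)=(2,2) is feasible, giving 18.
No feasible integer point exceeds 21.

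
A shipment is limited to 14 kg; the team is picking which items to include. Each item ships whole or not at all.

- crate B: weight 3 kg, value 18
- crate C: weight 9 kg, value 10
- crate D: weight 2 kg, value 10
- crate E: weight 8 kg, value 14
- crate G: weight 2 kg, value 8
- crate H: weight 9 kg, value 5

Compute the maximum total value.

42

Take crate B, crate D, and crate E: weight 3 + 2 + 8 = 13 ≤ 14, value 18 + 10 + 14 = 42.
No other feasible combination does better.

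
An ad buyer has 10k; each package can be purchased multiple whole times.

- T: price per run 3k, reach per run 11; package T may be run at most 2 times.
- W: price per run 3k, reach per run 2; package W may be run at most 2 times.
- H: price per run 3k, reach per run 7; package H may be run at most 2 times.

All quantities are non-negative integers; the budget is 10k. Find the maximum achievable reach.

29

2×T and 1×H: price 9 ≤ 10, reach 2·11 + 1·7 = 29.
1×T and 2×H: price 9 ≤ 10, reach 1·11 + 2·7 = 25.
Best is 29.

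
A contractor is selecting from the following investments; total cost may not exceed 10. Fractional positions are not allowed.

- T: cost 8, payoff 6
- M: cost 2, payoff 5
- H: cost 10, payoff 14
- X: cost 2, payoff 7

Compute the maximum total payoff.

14

Allowing fractional choices, the relaxed optimum would be about 20.4, but investments are indivisible.
H: cost 10 ≤ 10, payoff 14.
T + X: cost 8 + 2 = 10 ≤ 10, payoff 6 + 7 = 13.
Best is H with total payoff 14.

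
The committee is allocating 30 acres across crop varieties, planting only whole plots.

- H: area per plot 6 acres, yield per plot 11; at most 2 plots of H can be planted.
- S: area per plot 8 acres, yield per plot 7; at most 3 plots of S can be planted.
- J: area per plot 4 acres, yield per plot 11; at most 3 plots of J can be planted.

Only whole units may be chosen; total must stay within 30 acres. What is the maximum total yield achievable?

J has the best ratio (11/4); taking only J gives at most 3×11 = 33 (stopped by the supply cap of 3).
Mixing does better — 2×H and 3×J: area 24 ≤ 30, yield 2·11 + 3·11 = 55.

55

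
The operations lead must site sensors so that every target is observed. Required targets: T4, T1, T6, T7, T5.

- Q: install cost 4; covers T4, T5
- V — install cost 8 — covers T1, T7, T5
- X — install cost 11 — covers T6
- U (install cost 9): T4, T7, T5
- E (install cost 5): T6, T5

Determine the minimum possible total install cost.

This is an integer covering problem.
Choose Q, V, and E: together they cover T4, T1, T6, T7, T5 — every target.
Total install cost: 4 + 8 + 5 = 17.
No cover costs less than 17.

17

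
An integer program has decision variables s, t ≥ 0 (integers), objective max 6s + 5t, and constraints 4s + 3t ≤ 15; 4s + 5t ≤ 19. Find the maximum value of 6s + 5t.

Relaxing integrality, the LP optimum is 23.50 at (s,t) = (2.25, 2), which is not an integer point.
(s,t)=(3,1): 4·3+3·1=15≤15, 4·3+5·1=17≤19, objective 23.
(s,t)=(2,2): 4·2+3·2=14≤15, 4·2+5·2=18≤19, objective 22.
(s,t)=(1,3): 4·1+3·3=13≤15, 4·1+5·3=19≤19, objective 21.
Maximum is 23 at (s,t)=(3,1).

23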